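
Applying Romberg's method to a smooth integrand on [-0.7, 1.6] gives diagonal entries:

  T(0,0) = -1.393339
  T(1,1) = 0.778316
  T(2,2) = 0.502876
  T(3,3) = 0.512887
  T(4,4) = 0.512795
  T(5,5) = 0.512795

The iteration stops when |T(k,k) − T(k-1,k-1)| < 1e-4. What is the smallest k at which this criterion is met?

|T(1,1) − T(0,0)| = 2.171655 ≥ 1e-4
|T(2,2) − T(1,1)| = 0.275440 ≥ 1e-4
|T(3,3) − T(2,2)| = 0.010011 ≥ 1e-4
|T(4,4) − T(3,3)| = 0.000092 < 1e-4

k = 4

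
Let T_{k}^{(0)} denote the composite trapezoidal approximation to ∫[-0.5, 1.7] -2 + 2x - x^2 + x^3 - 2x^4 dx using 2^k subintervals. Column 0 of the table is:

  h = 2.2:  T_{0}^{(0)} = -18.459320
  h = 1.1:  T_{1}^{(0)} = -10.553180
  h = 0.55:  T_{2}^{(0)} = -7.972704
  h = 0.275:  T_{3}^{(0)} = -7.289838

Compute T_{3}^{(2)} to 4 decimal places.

Richardson extrapolation on the trapezoidal column (denominator 4−1=3):
T_{2}^{(1)} = -7.972704 + (-7.972704 − (-10.553180))/3 = -7.112545
T_{3}^{(1)} = (4·(-7.289838) − (-7.972704)) / 3 = -7.062216
T_{3}^{(2)} = (16·(-7.062216) − (-7.112545)) / 15 = -7.058861
(Column j=1 coincides with Simpson's rule on the same nodes.)

-7.0589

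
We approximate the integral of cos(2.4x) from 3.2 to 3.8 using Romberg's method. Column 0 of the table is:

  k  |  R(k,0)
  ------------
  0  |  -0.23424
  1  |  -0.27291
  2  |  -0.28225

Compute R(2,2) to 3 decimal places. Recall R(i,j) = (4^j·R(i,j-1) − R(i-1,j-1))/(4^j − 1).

R(1,1) = -0.27291 + (-0.27291 − (-0.23424))/3 = -0.28580
R(2,1) = (4·(-0.28225) − (-0.27291)) / 3 = -0.28536
R(2,2) = (16·(-0.28536) − (-0.28580)) / 15 = -0.28533
(Column j=1 coincides with Simpson's rule on the same nodes.)

-0.285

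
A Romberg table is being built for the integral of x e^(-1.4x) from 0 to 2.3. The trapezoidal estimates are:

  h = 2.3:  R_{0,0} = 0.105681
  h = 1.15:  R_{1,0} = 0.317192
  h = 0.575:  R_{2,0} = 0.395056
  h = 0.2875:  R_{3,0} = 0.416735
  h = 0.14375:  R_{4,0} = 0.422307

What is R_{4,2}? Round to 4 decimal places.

Richardson extrapolation on the trapezoidal column (denominator 4−1=3):
R_{3,1} = (4·0.416735 − 0.395056) / 3 = 0.423961
R_{4,1} = (4·0.422307 − 0.416735) / 3 = 0.424164
R_{4,2} = 0.424164 + (0.424164 − 0.423961)/15 = 0.424178
(Column j=1 coincides with Simpson's rule on the same nodes.)

0.4242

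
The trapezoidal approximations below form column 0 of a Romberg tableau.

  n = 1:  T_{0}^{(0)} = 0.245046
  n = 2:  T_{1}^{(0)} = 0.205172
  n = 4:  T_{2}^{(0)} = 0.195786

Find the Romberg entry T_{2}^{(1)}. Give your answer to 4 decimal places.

0.1927

Richardson extrapolation on the trapezoidal column (denominator 4−1=3):
T_{2}^{(1)} = (4·0.195786 − 0.205172) / 3 = 0.192657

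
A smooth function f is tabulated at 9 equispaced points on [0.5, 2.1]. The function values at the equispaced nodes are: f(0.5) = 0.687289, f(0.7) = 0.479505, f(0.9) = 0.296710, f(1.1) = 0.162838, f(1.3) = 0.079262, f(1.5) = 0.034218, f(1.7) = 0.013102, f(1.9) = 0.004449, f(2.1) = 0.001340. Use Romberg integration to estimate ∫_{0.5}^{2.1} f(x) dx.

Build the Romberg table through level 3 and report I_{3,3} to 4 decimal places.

0.2795

I_{0,0} (trapezoid, 1 panel, h=1.6000): 0.550903
I_{1,0} (trapezoid, 2 panels, h=0.8000): 0.338861
I_{2,0} (trapezoid, 4 panels, h=0.4000): 0.293355
I_{3,0} (trapezoid, 8 panels, h=0.2000): 0.282880
I_{1,1} = 0.338861 + (0.338861 − 0.550903)/3 = 0.268180
I_{2,1} = 0.293355 + (0.293355 − 0.338861)/3 = 0.278186
I_{3,1} = 0.282880 + (0.282880 − 0.293355)/3 = 0.279388
I_{2,2} = 0.278186 + (0.278186 − 0.268180)/15 = 0.278853
I_{3,2} = 0.279388 + (0.279388 − 0.278186)/15 = 0.279468
I_{3,3} = 0.279468 + (0.279468 − 0.278853)/63 = 0.279478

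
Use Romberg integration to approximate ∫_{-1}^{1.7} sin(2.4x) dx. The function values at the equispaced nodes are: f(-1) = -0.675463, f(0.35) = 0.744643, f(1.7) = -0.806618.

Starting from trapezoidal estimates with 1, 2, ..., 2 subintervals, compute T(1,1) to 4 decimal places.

0.6734

T(0,0) (trapezoid, 1 panel, h=2.7000): -2.000809
T(1,0) (trapezoid, 2 panels, h=1.3500): 0.004863
T(1,1) = 0.004863 + (0.004863 − (-2.000809))/3 = 0.673420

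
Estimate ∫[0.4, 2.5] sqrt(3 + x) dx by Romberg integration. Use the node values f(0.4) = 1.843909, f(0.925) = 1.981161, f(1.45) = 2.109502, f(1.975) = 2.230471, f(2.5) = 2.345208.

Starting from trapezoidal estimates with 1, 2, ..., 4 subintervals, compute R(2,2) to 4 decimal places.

4.4196

R(0,0) (trapezoid, 1 panel, h=2.1000): 4.398573
R(1,0) (trapezoid, 2 panels, h=1.0500): 4.414264
R(2,0) (trapezoid, 4 panels, h=0.5250): 4.418239
R(1,1) = 4.414264 + (4.414264 − 4.398573)/3 = 4.419494
R(2,1) = 4.418239 + (4.418239 − 4.414264)/3 = 4.419564
R(2,2) = 4.419564 + (4.419564 − 4.419494)/15 = 4.419569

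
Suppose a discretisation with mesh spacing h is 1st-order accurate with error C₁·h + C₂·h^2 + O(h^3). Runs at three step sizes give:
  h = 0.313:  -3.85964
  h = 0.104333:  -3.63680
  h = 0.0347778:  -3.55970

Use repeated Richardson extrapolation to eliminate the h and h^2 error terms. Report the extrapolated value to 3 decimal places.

First eliminate the h term (factor 3^1 = 3):
  B₁ = (3·(-3.63680) − (-3.85964))/2 = -3.52538
  B₂ = (3·(-3.55970) − (-3.63680))/2 = -3.52115
Then eliminate the h^2 term (factor 3^2 = 9):
  (9·(-3.52115) − (-3.52538))/8 = -3.52062

-3.521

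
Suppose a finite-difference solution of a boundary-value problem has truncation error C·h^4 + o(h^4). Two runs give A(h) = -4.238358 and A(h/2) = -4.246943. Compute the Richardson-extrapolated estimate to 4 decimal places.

-4.2475

Extrapolated value = (16·A(h/2) − A(h)) / (16 − 1)
= (16·(-4.246943) − (-4.238358)) / 15
= -63.712730 / 15 = -4.247515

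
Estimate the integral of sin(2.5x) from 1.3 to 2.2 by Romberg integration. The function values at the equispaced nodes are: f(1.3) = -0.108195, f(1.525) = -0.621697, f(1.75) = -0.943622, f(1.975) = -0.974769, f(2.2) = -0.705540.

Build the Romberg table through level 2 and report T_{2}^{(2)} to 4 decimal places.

T_{0}^{(0)} (trapezoid, 1 panel, h=0.9000): -0.366181
T_{1}^{(0)} (trapezoid, 2 panels, h=0.4500): -0.607720
T_{2}^{(0)} (trapezoid, 4 panels, h=0.2250): -0.663065
T_{1}^{(1)} = -0.607720 + (-0.607720 − (-0.366181))/3 = -0.688233
T_{2}^{(1)} = -0.663065 + (-0.663065 − (-0.607720))/3 = -0.681513
T_{2}^{(2)} = -0.681513 + (-0.681513 − (-0.688233))/15 = -0.681065

-0.6811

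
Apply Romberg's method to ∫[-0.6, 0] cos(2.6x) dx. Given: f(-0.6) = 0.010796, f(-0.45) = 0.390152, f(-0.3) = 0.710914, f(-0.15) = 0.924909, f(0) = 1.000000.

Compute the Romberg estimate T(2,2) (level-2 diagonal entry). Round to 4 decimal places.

0.3846

T(0,0) (trapezoid, 1 panel, h=0.6000): 0.303239
T(1,0) (trapezoid, 2 panels, h=0.3000): 0.364894
T(2,0) (trapezoid, 4 panels, h=0.1500): 0.379706
T(1,1) = 0.364894 + (0.364894 − 0.303239)/3 = 0.385446
T(2,1) = 0.379706 + (0.379706 − 0.364894)/3 = 0.384643
T(2,2) = 0.384643 + (0.384643 − 0.385446)/15 = 0.384589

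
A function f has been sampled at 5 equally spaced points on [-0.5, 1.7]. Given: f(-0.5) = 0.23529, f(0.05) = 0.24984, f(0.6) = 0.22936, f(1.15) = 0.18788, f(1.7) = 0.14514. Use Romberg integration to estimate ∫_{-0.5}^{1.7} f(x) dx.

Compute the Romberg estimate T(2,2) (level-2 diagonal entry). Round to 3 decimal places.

T(0,0) (trapezoid, 1 panel, h=2.2000): 0.41847
T(1,0) (trapezoid, 2 panels, h=1.1000): 0.46153
T(2,0) (trapezoid, 4 panels, h=0.5500): 0.47151
T(1,1) = 0.46153 + (0.46153 − 0.41847)/3 = 0.47588
T(2,1) = 0.47151 + (0.47151 − 0.46153)/3 = 0.47484
T(2,2) = 0.47484 + (0.47484 − 0.47588)/15 = 0.47477

0.475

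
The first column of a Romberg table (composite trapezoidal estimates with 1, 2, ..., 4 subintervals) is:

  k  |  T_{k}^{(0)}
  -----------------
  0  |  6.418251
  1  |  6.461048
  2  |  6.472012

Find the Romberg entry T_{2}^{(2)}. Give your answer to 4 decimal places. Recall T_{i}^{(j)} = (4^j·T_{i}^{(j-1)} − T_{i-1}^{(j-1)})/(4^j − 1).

Richardson extrapolation on the trapezoidal column (denominator 4−1=3):
T_{1}^{(1)} = (4·6.461048 − 6.418251) / 3 = 6.475314
T_{2}^{(1)} = 6.472012 + (6.472012 − 6.461048)/3 = 6.475667
T_{2}^{(2)} = (16·6.475667 − 6.475314) / 15 = 6.475691

6.4757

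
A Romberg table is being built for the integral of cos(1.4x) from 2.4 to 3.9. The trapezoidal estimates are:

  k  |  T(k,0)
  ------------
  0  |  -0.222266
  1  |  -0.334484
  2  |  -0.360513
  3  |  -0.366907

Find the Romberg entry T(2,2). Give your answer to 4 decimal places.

Richardson extrapolation on the trapezoidal column (denominator 4−1=3):
T(1,1) = -0.334484 + (-0.334484 − (-0.222266))/3 = -0.371890
T(2,1) = (4·(-0.360513) − (-0.334484)) / 3 = -0.369189
T(2,2) = (16·(-0.369189) − (-0.371890)) / 15 = -0.369009
(Column j=1 coincides with Simpson's rule on the same nodes.)

-0.3690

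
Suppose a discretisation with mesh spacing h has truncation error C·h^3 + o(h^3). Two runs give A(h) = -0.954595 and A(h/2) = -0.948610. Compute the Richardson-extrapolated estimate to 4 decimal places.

-0.9478

Extrapolated value = (8·A(h/2) − A(h)) / (8 − 1)
= (8·(-0.948610) − (-0.954595)) / 7
= -6.634285 / 7 = -0.947755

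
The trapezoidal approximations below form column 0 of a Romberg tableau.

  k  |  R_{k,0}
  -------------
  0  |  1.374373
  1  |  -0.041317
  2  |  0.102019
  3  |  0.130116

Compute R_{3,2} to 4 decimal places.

Richardson extrapolation on the trapezoidal column (denominator 4−1=3):
R_{2,1} = (4·0.102019 − (-0.041317)) / 3 = 0.149798
R_{3,1} = 0.130116 + (0.130116 − 0.102019)/3 = 0.139482
R_{3,2} = 0.139482 + (0.139482 − 0.149798)/15 = 0.138794

0.1388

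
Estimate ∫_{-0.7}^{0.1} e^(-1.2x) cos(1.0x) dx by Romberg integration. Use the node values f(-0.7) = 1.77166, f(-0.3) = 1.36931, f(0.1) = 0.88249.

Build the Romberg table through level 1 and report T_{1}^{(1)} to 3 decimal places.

1.084

T_{0}^{(0)} (trapezoid, 1 panel, h=0.8000): 1.06166
T_{1}^{(0)} (trapezoid, 2 panels, h=0.4000): 1.07855
T_{1}^{(1)} = 1.07855 + (1.07855 − 1.06166)/3 = 1.08418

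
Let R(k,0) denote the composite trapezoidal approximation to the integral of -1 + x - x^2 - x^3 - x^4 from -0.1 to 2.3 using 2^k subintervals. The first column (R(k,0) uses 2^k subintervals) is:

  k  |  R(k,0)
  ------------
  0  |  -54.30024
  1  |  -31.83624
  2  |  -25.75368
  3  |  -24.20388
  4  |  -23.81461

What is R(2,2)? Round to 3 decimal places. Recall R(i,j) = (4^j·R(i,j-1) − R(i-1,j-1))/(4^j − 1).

-23.685

Richardson extrapolation on the trapezoidal column (denominator 4−1=3):
R(1,1) = (4·(-31.83624) − (-54.30024)) / 3 = -24.34824
R(2,1) = -25.75368 + (-25.75368 − (-31.83624))/3 = -23.72616
R(2,2) = (16·(-23.72616) − (-24.34824)) / 15 = -23.68469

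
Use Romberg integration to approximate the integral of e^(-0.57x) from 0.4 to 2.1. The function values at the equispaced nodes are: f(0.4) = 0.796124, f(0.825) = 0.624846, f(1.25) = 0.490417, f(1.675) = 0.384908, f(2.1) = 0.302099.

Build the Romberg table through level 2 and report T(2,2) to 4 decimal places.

0.8667

T(0,0) (trapezoid, 1 panel, h=1.7000): 0.933490
T(1,0) (trapezoid, 2 panels, h=0.8500): 0.883599
T(2,0) (trapezoid, 4 panels, h=0.4250): 0.870945
T(1,1) = 0.883599 + (0.883599 − 0.933490)/3 = 0.866969
T(2,1) = 0.870945 + (0.870945 − 0.883599)/3 = 0.866727
T(2,2) = 0.866727 + (0.866727 − 0.866969)/15 = 0.866711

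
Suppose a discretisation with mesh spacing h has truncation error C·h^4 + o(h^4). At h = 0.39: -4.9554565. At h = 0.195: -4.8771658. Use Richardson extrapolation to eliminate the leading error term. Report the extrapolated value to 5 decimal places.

-4.87195

The leading error scales as h^4; refining by a factor of 2 reduces it by 2^4 = 16.
Extrapolated value = (16·A(h/2) − A(h)) / (16 − 1)
= (16·(-4.8771658) − (-4.9554565)) / 15
= -73.0791963 / 15 = -4.8719464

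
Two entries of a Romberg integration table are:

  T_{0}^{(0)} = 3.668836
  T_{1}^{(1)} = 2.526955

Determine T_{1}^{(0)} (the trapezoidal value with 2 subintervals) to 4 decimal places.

From T_{1}^{(1)} = (4·T_{1}^{(0)} − T_{0}^{(0)})/3, solve for T_{1}^{(0)}:
4·T_{1}^{(0)} = 3·2.526955 + 3.668836 = 11.249701
T_{1}^{(0)} = 2.812425

2.8124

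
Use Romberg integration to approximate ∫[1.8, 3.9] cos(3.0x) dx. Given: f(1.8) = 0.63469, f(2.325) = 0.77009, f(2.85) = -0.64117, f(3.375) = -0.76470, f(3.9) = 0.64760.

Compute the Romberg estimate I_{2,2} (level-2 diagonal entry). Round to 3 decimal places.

I_{0,0} (trapezoid, 1 panel, h=2.1000): 1.34640
I_{1,0} (trapezoid, 2 panels, h=1.0500): -0.00003
I_{2,0} (trapezoid, 4 panels, h=0.5250): 0.00282
I_{1,1} = -0.00003 + (-0.00003 − 1.34640)/3 = -0.44884
I_{2,1} = 0.00282 + (0.00282 − (-0.00003))/3 = 0.00377
I_{2,2} = 0.00377 + (0.00377 − (-0.44884))/15 = 0.03394

0.034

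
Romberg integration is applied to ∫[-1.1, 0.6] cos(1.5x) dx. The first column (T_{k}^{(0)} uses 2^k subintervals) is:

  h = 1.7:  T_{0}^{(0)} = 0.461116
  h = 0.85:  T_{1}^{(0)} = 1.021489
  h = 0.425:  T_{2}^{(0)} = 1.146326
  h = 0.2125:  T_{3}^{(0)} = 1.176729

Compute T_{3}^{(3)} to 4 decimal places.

1.1868

T_{1}^{(1)} = (4·1.021489 − 0.461116) / 3 = 1.208280
T_{2}^{(1)} = (4·1.146326 − 1.021489) / 3 = 1.187938
T_{3}^{(1)} = 1.176729 + (1.176729 − 1.146326)/3 = 1.186863
T_{2}^{(2)} = (16·1.187938 − 1.208280) / 15 = 1.186582
T_{3}^{(2)} = 1.186863 + (1.186863 − 1.187938)/15 = 1.186791
T_{3}^{(3)} = (64·1.186791 − 1.186582) / 63 = 1.186794
(Column j=1 coincides with Simpson's rule on the same nodes.)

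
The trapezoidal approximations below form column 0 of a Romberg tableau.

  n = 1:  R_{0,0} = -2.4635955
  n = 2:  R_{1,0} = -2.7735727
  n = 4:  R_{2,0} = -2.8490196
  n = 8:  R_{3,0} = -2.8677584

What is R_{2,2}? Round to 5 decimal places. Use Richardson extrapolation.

R_{1,1} = (4·(-2.7735727) − (-2.4635955)) / 3 = -2.8768984
R_{2,1} = (4·(-2.8490196) − (-2.7735727)) / 3 = -2.8741686
R_{2,2} = (16·(-2.8741686) − (-2.8768984)) / 15 = -2.8739866

-2.87399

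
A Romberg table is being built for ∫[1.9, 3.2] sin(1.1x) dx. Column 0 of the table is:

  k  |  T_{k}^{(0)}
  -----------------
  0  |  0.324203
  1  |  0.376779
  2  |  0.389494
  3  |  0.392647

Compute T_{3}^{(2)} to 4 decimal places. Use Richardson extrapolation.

Richardson extrapolation on the trapezoidal column (denominator 4−1=3):
T_{2}^{(1)} = 0.389494 + (0.389494 − 0.376779)/3 = 0.393732
T_{3}^{(1)} = (4·0.392647 − 0.389494) / 3 = 0.393698
T_{3}^{(2)} = 0.393698 + (0.393698 − 0.393732)/15 = 0.393696

0.3937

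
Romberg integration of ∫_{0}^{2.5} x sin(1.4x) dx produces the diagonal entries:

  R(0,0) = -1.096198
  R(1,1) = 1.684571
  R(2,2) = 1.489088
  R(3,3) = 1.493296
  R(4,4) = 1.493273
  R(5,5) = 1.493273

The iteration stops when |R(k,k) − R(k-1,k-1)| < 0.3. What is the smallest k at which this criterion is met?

|R(1,1) − R(0,0)| = 2.780769 ≥ 0.3
|R(2,2) − R(1,1)| = 0.195483 < 0.3

k = 2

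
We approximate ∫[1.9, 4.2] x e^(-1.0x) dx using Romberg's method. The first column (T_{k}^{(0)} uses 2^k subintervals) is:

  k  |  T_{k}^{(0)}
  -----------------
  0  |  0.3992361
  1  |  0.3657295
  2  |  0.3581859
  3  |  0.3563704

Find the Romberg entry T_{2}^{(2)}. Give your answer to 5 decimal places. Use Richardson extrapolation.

Richardson extrapolation on the trapezoidal column (denominator 4−1=3):
T_{1}^{(1)} = (4·0.3657295 − 0.3992361) / 3 = 0.3545606
T_{2}^{(1)} = 0.3581859 + (0.3581859 − 0.3657295)/3 = 0.3556714
T_{2}^{(2)} = 0.3556714 + (0.3556714 − 0.3545606)/15 = 0.3557455

0.35575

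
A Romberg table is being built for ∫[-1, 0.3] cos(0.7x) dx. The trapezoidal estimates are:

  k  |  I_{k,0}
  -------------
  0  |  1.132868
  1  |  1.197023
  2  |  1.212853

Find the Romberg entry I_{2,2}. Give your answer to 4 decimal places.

1.2181

I_{1,1} = (4·1.197023 − 1.132868) / 3 = 1.218408
I_{2,1} = (4·1.212853 − 1.197023) / 3 = 1.218130
I_{2,2} = 1.218130 + (1.218130 − 1.218408)/15 = 1.218111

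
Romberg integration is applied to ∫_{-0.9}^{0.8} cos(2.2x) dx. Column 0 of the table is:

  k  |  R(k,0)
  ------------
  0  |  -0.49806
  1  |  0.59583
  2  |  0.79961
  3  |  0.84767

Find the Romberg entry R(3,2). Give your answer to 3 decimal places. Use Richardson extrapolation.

R(2,1) = (4·0.79961 − 0.59583) / 3 = 0.86754
R(3,1) = 0.84767 + (0.84767 − 0.79961)/3 = 0.86369
R(3,2) = (16·0.86369 − 0.86754) / 15 = 0.86343

0.863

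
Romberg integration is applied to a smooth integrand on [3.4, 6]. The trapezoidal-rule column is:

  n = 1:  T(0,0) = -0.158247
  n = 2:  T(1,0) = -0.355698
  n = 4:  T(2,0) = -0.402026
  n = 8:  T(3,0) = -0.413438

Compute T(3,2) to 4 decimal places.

Richardson extrapolation on the trapezoidal column (denominator 4−1=3):
T(2,1) = (4·(-0.402026) − (-0.355698)) / 3 = -0.417469
T(3,1) = (4·(-0.413438) − (-0.402026)) / 3 = -0.417242
T(3,2) = (16·(-0.417242) − (-0.417469)) / 15 = -0.417227
(Column j=1 coincides with Simpson's rule on the same nodes.)

-0.4172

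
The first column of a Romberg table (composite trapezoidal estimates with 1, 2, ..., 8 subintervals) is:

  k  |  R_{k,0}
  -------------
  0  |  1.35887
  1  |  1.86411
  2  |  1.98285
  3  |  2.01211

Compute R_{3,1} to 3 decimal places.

Richardson extrapolation on the trapezoidal column (denominator 4−1=3):
R_{3,1} = 2.01211 + (2.01211 − 1.98285)/3 = 2.02186

2.022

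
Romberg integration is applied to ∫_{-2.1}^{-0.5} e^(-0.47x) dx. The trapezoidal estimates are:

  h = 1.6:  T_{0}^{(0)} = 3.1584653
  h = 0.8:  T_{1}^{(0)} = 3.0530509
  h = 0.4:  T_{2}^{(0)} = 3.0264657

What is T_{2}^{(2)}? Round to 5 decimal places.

T_{1}^{(1)} = 3.0530509 + (3.0530509 − 3.1584653)/3 = 3.0179128
T_{2}^{(1)} = 3.0264657 + (3.0264657 − 3.0530509)/3 = 3.0176040
T_{2}^{(2)} = 3.0176040 + (3.0176040 − 3.0179128)/15 = 3.0175834
(Column j=1 coincides with Simpson's rule on the same nodes.)

3.01758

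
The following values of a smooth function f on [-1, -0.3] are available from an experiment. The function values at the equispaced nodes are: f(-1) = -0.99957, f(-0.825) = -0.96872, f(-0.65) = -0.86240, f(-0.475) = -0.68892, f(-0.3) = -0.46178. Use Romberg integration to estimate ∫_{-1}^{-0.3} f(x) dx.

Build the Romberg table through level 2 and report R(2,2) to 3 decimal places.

R(0,0) (trapezoid, 1 panel, h=0.7000): -0.51147
R(1,0) (trapezoid, 2 panels, h=0.3500): -0.55758
R(2,0) (trapezoid, 4 panels, h=0.1750): -0.56888
R(1,1) = -0.55758 + (-0.55758 − (-0.51147))/3 = -0.57295
R(2,1) = -0.56888 + (-0.56888 − (-0.55758))/3 = -0.57265
R(2,2) = -0.57265 + (-0.57265 − (-0.57295))/15 = -0.57263

-0.573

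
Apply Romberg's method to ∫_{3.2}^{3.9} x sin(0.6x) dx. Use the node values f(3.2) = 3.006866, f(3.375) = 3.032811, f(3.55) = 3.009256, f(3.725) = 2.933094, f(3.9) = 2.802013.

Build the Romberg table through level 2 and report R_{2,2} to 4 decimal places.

R_{0,0} (trapezoid, 1 panel, h=0.7000): 2.033108
R_{1,0} (trapezoid, 2 panels, h=0.3500): 2.069793
R_{2,0} (trapezoid, 4 panels, h=0.1750): 2.078930
R_{1,1} = 2.069793 + (2.069793 − 2.033108)/3 = 2.082021
R_{2,1} = 2.078930 + (2.078930 − 2.069793)/3 = 2.081976
R_{2,2} = 2.081976 + (2.081976 − 2.082021)/15 = 2.081973

2.0820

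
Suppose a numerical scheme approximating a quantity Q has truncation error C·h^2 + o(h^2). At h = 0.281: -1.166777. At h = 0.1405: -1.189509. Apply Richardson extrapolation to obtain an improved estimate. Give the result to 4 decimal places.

The leading error scales as h^2; refining by a factor of 2 reduces it by 2^2 = 4.
Extrapolated value = (4·A(h/2) − A(h)) / (4 − 1)
= (4·(-1.189509) − (-1.166777)) / 3
= -3.591259 / 3 = -1.197086

-1.1971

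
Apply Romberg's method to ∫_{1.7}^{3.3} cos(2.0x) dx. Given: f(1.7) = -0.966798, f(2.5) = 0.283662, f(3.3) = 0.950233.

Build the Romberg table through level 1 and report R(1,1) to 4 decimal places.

R(0,0) (trapezoid, 1 panel, h=1.6000): -0.013252
R(1,0) (trapezoid, 2 panels, h=0.8000): 0.220304
R(1,1) = 0.220304 + (0.220304 − (-0.013252))/3 = 0.298156

0.2982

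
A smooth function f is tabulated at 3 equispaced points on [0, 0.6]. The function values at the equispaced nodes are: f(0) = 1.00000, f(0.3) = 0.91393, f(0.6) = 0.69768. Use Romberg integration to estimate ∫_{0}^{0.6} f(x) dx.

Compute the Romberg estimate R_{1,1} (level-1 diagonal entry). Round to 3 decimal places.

R_{0,0} (trapezoid, 1 panel, h=0.6000): 0.50930
R_{1,0} (trapezoid, 2 panels, h=0.3000): 0.52883
R_{1,1} = 0.52883 + (0.52883 − 0.50930)/3 = 0.53534

0.535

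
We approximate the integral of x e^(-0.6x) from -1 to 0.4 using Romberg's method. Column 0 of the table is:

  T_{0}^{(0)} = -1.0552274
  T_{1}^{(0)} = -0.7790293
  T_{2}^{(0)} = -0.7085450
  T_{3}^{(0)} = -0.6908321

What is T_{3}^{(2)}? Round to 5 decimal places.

Richardson extrapolation on the trapezoidal column (denominator 4−1=3):
T_{2}^{(1)} = -0.7085450 + (-0.7085450 − (-0.7790293))/3 = -0.6850502
T_{3}^{(1)} = -0.6908321 + (-0.6908321 − (-0.7085450))/3 = -0.6849278
T_{3}^{(2)} = (16·(-0.6849278) − (-0.6850502)) / 15 = -0.6849196

-0.68492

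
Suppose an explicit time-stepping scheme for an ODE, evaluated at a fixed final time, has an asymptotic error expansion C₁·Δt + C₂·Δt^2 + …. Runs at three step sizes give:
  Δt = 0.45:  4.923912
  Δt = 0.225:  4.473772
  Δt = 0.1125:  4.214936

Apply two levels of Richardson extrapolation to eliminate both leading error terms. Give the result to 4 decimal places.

3.9336

First eliminate the Δt term (factor 2^1 = 2):
  B₁ = (2·4.473772 − 4.923912)/1 = 4.023632
  B₂ = (2·4.214936 − 4.473772)/1 = 3.956100
Then eliminate the Δt^2 term (factor 2^2 = 4):
  (4·3.956100 − 4.023632)/3 = 3.933589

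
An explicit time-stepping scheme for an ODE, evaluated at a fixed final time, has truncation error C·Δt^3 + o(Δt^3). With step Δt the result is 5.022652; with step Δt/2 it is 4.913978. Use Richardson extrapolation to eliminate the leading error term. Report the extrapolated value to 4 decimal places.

Extrapolated value = (8·A(Δt/2) − A(Δt)) / (8 − 1)
= (8·4.913978 − 5.022652) / 7
= 34.289172 / 7 = 4.898453

4.8985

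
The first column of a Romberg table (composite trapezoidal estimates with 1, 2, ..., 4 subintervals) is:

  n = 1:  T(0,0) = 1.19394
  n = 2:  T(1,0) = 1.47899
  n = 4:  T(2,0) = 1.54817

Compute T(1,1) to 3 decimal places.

T(1,1) = 1.47899 + (1.47899 − 1.19394)/3 = 1.57401
(Column j=1 coincides with Simpson's rule on the same nodes.)

1.574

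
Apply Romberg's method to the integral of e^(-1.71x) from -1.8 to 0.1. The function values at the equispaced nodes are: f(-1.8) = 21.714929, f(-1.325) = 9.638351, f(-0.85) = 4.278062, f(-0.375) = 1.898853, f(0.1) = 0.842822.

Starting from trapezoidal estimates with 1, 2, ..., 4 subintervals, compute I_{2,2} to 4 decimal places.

12.2113

I_{0,0} (trapezoid, 1 panel, h=1.9000): 21.429863
I_{1,0} (trapezoid, 2 panels, h=0.9500): 14.779091
I_{2,0} (trapezoid, 4 panels, h=0.4750): 12.869717
I_{1,1} = 14.779091 + (14.779091 − 21.429863)/3 = 12.562167
I_{2,1} = 12.869717 + (12.869717 − 14.779091)/3 = 12.233259
I_{2,2} = 12.233259 + (12.233259 − 12.562167)/15 = 12.211332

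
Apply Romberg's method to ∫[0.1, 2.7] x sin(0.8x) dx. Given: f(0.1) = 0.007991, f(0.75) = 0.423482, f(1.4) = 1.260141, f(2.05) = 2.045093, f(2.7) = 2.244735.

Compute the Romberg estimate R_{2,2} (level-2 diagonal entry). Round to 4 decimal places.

R_{0,0} (trapezoid, 1 panel, h=2.6000): 2.928544
R_{1,0} (trapezoid, 2 panels, h=1.3000): 3.102455
R_{2,0} (trapezoid, 4 panels, h=0.6500): 3.155801
R_{1,1} = 3.102455 + (3.102455 − 2.928544)/3 = 3.160425
R_{2,1} = 3.155801 + (3.155801 − 3.102455)/3 = 3.173583
R_{2,2} = 3.173583 + (3.173583 − 3.160425)/15 = 3.174460

3.1745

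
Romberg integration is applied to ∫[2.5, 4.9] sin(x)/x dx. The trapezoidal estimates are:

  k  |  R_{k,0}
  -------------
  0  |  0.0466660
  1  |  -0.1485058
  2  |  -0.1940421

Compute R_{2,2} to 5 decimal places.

Richardson extrapolation on the trapezoidal column (denominator 4−1=3):
R_{1,1} = (4·(-0.1485058) − 0.0466660) / 3 = -0.2135631
R_{2,1} = -0.1940421 + (-0.1940421 − (-0.1485058))/3 = -0.2092209
R_{2,2} = -0.2092209 + (-0.2092209 − (-0.2135631))/15 = -0.2089314

-0.20893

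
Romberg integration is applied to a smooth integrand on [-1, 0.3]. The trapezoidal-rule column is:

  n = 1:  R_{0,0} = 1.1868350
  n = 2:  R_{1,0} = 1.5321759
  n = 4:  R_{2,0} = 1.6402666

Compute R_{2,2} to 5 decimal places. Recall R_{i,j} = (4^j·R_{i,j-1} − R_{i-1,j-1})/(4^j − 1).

R_{1,1} = (4·1.5321759 − 1.1868350) / 3 = 1.6472895
R_{2,1} = 1.6402666 + (1.6402666 − 1.5321759)/3 = 1.6762968
R_{2,2} = (16·1.6762968 − 1.6472895) / 15 = 1.6782306
(Column j=1 coincides with Simpson's rule on the same nodes.)

1.67823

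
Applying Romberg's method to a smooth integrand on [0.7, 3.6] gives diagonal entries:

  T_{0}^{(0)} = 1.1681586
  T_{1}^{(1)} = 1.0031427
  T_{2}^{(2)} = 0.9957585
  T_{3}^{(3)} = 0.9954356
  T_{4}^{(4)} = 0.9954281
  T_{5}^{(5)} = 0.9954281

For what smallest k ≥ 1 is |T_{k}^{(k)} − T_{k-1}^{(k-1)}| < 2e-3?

|T_{1}^{(1)} − T_{0}^{(0)}| = 0.1650159 ≥ 2e-3
|T_{2}^{(2)} − T_{1}^{(1)}| = 0.0073842 ≥ 2e-3
|T_{3}^{(3)} − T_{2}^{(2)}| = 0.0003229 < 2e-3

k = 3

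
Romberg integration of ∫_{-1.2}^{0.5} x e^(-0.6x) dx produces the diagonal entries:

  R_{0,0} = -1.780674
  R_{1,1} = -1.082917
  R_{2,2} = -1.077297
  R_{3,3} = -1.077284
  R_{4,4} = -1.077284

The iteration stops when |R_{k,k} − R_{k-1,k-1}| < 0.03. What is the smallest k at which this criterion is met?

k = 2

|R_{1,1} − R_{0,0}| = 0.697757 ≥ 0.03
|R_{2,2} − R_{1,1}| = 0.005620 < 0.03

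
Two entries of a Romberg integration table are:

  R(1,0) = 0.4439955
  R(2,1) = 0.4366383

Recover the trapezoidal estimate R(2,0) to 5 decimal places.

0.43848

From R(2,1) = (4·R(2,0) − R(1,0))/3, solve for R(2,0):
4·R(2,0) = 3·0.4366383 + 0.4439955 = 1.7539104
R(2,0) = 0.4384776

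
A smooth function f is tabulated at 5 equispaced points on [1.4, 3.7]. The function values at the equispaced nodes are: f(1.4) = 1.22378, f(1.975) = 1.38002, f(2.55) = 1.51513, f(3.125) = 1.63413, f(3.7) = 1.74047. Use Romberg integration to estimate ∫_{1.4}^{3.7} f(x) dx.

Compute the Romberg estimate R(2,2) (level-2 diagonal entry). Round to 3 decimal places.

R(0,0) (trapezoid, 1 panel, h=2.3000): 3.40889
R(1,0) (trapezoid, 2 panels, h=1.1500): 3.44684
R(2,0) (trapezoid, 4 panels, h=0.5750): 3.45656
R(1,1) = 3.44684 + (3.44684 − 3.40889)/3 = 3.45949
R(2,1) = 3.45656 + (3.45656 − 3.44684)/3 = 3.45980
R(2,2) = 3.45980 + (3.45980 − 3.45949)/15 = 3.45982

3.460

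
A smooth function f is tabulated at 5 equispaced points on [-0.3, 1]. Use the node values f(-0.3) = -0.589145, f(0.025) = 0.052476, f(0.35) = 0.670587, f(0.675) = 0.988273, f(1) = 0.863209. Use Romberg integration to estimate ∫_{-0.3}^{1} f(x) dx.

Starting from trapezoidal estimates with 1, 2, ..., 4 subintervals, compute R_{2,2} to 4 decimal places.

R_{0,0} (trapezoid, 1 panel, h=1.3000): 0.178142
R_{1,0} (trapezoid, 2 panels, h=0.6500): 0.524952
R_{2,0} (trapezoid, 4 panels, h=0.3250): 0.600720
R_{1,1} = 0.524952 + (0.524952 − 0.178142)/3 = 0.640555
R_{2,1} = 0.600720 + (0.600720 − 0.524952)/3 = 0.625976
R_{2,2} = 0.625976 + (0.625976 − 0.640555)/15 = 0.625004

0.6250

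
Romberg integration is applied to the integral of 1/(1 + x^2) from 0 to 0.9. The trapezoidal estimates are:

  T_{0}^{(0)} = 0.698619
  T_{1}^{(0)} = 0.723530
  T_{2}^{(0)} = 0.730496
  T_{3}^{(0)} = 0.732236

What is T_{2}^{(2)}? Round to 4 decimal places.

0.7329

Richardson extrapolation on the trapezoidal column (denominator 4−1=3):
T_{1}^{(1)} = 0.723530 + (0.723530 − 0.698619)/3 = 0.731834
T_{2}^{(1)} = (4·0.730496 − 0.723530) / 3 = 0.732818
T_{2}^{(2)} = (16·0.732818 − 0.731834) / 15 = 0.732884
(Column j=1 coincides with Simpson's rule on the same nodes.)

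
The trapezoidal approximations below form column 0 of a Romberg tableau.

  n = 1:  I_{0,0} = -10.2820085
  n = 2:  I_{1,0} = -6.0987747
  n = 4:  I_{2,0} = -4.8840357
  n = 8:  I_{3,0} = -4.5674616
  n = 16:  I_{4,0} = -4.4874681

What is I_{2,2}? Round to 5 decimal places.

Richardson extrapolation on the trapezoidal column (denominator 4−1=3):
I_{1,1} = (4·(-6.0987747) − (-10.2820085)) / 3 = -4.7043634
I_{2,1} = -4.8840357 + (-4.8840357 − (-6.0987747))/3 = -4.4791227
I_{2,2} = -4.4791227 + (-4.4791227 − (-4.7043634))/15 = -4.4641067

-4.46411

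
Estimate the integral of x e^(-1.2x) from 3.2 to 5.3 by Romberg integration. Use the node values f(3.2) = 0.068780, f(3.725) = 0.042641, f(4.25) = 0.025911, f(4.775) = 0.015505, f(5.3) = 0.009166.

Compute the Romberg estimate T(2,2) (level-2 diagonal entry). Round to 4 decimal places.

T(0,0) (trapezoid, 1 panel, h=2.1000): 0.081843
T(1,0) (trapezoid, 2 panels, h=1.0500): 0.068128
T(2,0) (trapezoid, 4 panels, h=0.5250): 0.064591
T(1,1) = 0.068128 + (0.068128 − 0.081843)/3 = 0.063556
T(2,1) = 0.064591 + (0.064591 − 0.068128)/3 = 0.063412
T(2,2) = 0.063412 + (0.063412 − 0.063556)/15 = 0.063402

0.0634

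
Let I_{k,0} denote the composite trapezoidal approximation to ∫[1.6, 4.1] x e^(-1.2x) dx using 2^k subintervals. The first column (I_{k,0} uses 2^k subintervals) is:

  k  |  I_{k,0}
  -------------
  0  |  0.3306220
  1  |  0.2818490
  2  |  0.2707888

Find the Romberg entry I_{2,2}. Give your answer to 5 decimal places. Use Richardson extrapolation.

0.26720

I_{1,1} = 0.2818490 + (0.2818490 − 0.3306220)/3 = 0.2655913
I_{2,1} = 0.2707888 + (0.2707888 − 0.2818490)/3 = 0.2671021
I_{2,2} = (16·0.2671021 − 0.2655913) / 15 = 0.2672028
(Column j=1 coincides with Simpson's rule on the same nodes.)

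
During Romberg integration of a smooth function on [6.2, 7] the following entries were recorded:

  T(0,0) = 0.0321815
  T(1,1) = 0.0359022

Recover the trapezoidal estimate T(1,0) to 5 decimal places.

0.03497

From T(1,1) = (4·T(1,0) − T(0,0))/3, solve for T(1,0):
4·T(1,0) = 3·0.0359022 + 0.0321815 = 0.1398881
T(1,0) = 0.0349720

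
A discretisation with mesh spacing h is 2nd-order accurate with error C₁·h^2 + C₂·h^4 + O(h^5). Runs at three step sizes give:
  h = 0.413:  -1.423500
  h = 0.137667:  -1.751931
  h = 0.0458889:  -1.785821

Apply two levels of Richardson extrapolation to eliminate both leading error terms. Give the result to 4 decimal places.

-1.7900

First eliminate the h^2 term (factor 3^2 = 9):
  B₁ = (9·(-1.751931) − (-1.423500))/8 = -1.792985
  B₂ = (9·(-1.785821) − (-1.751931))/8 = -1.790057
Then eliminate the h^4 term (factor 3^4 = 81):
  (81·(-1.790057) − (-1.792985))/80 = -1.790020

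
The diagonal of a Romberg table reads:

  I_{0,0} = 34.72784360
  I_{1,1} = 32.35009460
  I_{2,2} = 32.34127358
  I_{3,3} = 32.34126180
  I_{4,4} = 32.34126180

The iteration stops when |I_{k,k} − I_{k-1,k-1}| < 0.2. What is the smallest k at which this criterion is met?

|I_{1,1} − I_{0,0}| = 2.37774900 ≥ 0.2
|I_{2,2} − I_{1,1}| = 0.00882102 < 0.2

k = 2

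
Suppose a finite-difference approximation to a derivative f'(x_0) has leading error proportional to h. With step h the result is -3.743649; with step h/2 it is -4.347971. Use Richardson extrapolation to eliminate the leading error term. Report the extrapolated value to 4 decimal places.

-4.9523

Extrapolated value = (2·A(h/2) − A(h)) / (2 − 1)
= (2·(-4.347971) − (-3.743649)) / 1
= -4.952293 / 1 = -4.952293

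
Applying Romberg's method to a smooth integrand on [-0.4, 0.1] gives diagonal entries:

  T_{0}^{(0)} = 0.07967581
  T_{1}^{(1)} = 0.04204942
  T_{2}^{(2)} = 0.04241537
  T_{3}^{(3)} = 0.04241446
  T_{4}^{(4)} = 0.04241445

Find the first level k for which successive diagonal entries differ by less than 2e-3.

k = 2

|T_{1}^{(1)} − T_{0}^{(0)}| = 0.03762639 ≥ 2e-3
|T_{2}^{(2)} − T_{1}^{(1)}| = 0.00036595 < 2e-3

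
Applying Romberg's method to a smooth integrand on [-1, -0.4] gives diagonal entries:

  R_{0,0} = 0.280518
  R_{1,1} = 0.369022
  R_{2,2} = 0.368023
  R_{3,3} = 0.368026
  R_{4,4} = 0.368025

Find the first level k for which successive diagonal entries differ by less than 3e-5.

|R_{1,1} − R_{0,0}| = 0.088504 ≥ 3e-5
|R_{2,2} − R_{1,1}| = 0.000999 ≥ 3e-5
|R_{3,3} − R_{2,2}| = 0.000003 < 3e-5

k = 3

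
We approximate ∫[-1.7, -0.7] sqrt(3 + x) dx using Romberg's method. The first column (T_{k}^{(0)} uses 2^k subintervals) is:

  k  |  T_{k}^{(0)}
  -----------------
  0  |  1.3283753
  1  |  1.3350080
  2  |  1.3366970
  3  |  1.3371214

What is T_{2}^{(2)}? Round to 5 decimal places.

1.33726

Richardson extrapolation on the trapezoidal column (denominator 4−1=3):
T_{1}^{(1)} = (4·1.3350080 − 1.3283753) / 3 = 1.3372189
T_{2}^{(1)} = 1.3366970 + (1.3366970 − 1.3350080)/3 = 1.3372600
T_{2}^{(2)} = 1.3372600 + (1.3372600 − 1.3372189)/15 = 1.3372627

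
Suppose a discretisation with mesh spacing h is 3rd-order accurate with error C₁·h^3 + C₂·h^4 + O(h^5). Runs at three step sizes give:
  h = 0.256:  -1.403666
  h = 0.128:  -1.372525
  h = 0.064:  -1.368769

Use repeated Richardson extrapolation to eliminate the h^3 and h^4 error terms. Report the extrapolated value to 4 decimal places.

-1.3682

First eliminate the h^3 term (factor 2^3 = 8):
  B₁ = (8·(-1.372525) − (-1.403666))/7 = -1.368076
  B₂ = (8·(-1.368769) − (-1.372525))/7 = -1.368232
Then eliminate the h^4 term (factor 2^4 = 16):
  (16·(-1.368232) − (-1.368076))/15 = -1.368242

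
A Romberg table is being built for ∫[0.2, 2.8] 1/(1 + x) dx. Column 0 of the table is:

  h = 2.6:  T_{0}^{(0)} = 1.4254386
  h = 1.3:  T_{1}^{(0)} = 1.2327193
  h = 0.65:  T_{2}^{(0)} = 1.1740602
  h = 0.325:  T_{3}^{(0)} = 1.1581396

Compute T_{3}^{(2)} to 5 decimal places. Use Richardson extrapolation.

Richardson extrapolation on the trapezoidal column (denominator 4−1=3):
T_{2}^{(1)} = (4·1.1740602 − 1.2327193) / 3 = 1.1545072
T_{3}^{(1)} = (4·1.1581396 − 1.1740602) / 3 = 1.1528327
T_{3}^{(2)} = (16·1.1528327 − 1.1545072) / 15 = 1.1527211

1.15272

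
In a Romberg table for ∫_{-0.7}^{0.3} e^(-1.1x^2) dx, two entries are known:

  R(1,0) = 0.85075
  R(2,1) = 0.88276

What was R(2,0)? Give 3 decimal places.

From R(2,1) = (4·R(2,0) − R(1,0))/3, solve for R(2,0):
4·R(2,0) = 3·0.88276 + 0.85075 = 3.49903
R(2,0) = 0.87476

0.875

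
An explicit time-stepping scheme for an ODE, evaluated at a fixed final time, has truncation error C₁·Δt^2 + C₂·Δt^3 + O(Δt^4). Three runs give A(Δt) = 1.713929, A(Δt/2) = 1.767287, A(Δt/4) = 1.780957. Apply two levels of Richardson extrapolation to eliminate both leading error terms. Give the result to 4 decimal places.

1.7856

First eliminate the Δt^2 term (factor 2^2 = 4):
  B₁ = (4·1.767287 − 1.713929)/3 = 1.785073
  B₂ = (4·1.780957 − 1.767287)/3 = 1.785514
Then eliminate the Δt^3 term (factor 2^3 = 8):
  (8·1.785514 − 1.785073)/7 = 1.785577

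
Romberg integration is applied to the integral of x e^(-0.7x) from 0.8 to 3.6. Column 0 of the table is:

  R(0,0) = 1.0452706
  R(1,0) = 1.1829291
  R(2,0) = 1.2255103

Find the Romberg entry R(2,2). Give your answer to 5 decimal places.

1.24043

Richardson extrapolation on the trapezoidal column (denominator 4−1=3):
R(1,1) = 1.1829291 + (1.1829291 − 1.0452706)/3 = 1.2288153
R(2,1) = (4·1.2255103 − 1.1829291) / 3 = 1.2397040
R(2,2) = 1.2397040 + (1.2397040 − 1.2288153)/15 = 1.2404299
(Column j=1 coincides with Simpson's rule on the same nodes.)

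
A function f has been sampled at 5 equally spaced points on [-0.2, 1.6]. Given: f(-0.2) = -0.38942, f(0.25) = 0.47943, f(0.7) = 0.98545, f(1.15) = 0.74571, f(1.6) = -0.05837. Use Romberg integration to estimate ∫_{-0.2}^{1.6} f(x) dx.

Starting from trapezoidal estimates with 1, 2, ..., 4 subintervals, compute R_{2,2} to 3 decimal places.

0.958

R_{0,0} (trapezoid, 1 panel, h=1.8000): -0.40301
R_{1,0} (trapezoid, 2 panels, h=0.9000): 0.68540
R_{2,0} (trapezoid, 4 panels, h=0.4500): 0.89401
R_{1,1} = 0.68540 + (0.68540 − (-0.40301))/3 = 1.04820
R_{2,1} = 0.89401 + (0.89401 − 0.68540)/3 = 0.96355
R_{2,2} = 0.96355 + (0.96355 − 1.04820)/15 = 0.95791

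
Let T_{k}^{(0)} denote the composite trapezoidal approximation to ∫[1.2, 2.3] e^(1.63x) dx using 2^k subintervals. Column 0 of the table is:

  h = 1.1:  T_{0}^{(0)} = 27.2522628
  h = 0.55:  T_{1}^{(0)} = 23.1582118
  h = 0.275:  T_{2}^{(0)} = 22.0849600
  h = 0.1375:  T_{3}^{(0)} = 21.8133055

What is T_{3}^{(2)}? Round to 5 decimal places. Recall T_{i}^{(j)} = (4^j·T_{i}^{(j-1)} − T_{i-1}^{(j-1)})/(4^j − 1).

Richardson extrapolation on the trapezoidal column (denominator 4−1=3):
T_{2}^{(1)} = 22.0849600 + (22.0849600 − 23.1582118)/3 = 21.7272094
T_{3}^{(1)} = (4·21.8133055 − 22.0849600) / 3 = 21.7227540
T_{3}^{(2)} = (16·21.7227540 − 21.7272094) / 15 = 21.7224570

21.72246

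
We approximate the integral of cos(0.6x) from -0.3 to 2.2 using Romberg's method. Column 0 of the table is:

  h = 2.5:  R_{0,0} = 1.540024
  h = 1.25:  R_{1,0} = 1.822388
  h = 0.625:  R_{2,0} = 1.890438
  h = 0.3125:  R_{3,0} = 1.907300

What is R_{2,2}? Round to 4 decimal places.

1.9129

Richardson extrapolation on the trapezoidal column (denominator 4−1=3):
R_{1,1} = 1.822388 + (1.822388 − 1.540024)/3 = 1.916509
R_{2,1} = 1.890438 + (1.890438 − 1.822388)/3 = 1.913121
R_{2,2} = 1.913121 + (1.913121 − 1.916509)/15 = 1.912895
(Column j=1 coincides with Simpson's rule on the same nodes.)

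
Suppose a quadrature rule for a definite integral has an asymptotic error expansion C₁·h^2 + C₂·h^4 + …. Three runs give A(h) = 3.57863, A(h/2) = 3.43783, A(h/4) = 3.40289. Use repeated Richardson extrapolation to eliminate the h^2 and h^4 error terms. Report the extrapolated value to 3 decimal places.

First eliminate the h^2 term (factor 2^2 = 4):
  B₁ = (4·3.43783 − 3.57863)/3 = 3.39090
  B₂ = (4·3.40289 − 3.43783)/3 = 3.39124
Then eliminate the h^4 term (factor 2^4 = 16):
  (16·3.39124 − 3.39090)/15 = 3.39126

3.391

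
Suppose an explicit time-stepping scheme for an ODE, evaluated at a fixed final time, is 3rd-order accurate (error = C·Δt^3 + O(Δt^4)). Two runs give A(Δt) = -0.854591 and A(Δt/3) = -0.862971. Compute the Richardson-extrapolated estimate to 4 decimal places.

The leading error scales as Δt^3; refining by a factor of 3 reduces it by 3^3 = 27.
Extrapolated value = (27·A(Δt/3) − A(Δt)) / (27 − 1)
= (27·(-0.862971) − (-0.854591)) / 26
= -22.445626 / 26 = -0.863293

-0.8633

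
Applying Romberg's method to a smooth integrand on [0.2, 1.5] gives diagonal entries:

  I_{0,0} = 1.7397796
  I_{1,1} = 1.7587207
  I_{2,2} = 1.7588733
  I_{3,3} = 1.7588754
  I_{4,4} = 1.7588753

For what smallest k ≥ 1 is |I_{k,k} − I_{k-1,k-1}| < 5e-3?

|I_{1,1} − I_{0,0}| = 0.0189411 ≥ 5e-3
|I_{2,2} − I_{1,1}| = 0.0001526 < 5e-3

k = 2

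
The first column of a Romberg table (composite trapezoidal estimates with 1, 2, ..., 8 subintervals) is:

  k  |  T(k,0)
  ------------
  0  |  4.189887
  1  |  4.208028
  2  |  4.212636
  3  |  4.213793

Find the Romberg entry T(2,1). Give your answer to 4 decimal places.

4.2142

Richardson extrapolation on the trapezoidal column (denominator 4−1=3):
T(2,1) = (4·4.212636 − 4.208028) / 3 = 4.214172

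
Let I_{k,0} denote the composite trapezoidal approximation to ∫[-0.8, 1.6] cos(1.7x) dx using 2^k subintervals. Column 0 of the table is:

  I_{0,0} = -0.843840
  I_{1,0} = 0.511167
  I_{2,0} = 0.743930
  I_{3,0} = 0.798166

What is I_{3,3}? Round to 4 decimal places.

0.8160

I_{1,1} = (4·0.511167 − (-0.843840)) / 3 = 0.962836
I_{2,1} = 0.743930 + (0.743930 − 0.511167)/3 = 0.821518
I_{3,1} = 0.798166 + (0.798166 − 0.743930)/3 = 0.816245
I_{2,2} = 0.821518 + (0.821518 − 0.962836)/15 = 0.812097
I_{3,2} = 0.816245 + (0.816245 − 0.821518)/15 = 0.815893
I_{3,3} = 0.815893 + (0.815893 − 0.812097)/63 = 0.815953
(Column j=1 coincides with Simpson's rule on the same nodes.)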